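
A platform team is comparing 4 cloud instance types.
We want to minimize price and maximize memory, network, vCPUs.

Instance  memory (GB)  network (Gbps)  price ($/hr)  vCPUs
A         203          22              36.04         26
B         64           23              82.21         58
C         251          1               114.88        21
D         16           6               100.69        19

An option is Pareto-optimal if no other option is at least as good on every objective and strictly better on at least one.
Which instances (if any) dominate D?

A: memory 203≥16, network 22≥6, price 36.04≤100.69, vCPUs 26≥19 — dominates D.
B: memory 64≥16, network 23≥6, price 82.21≤100.69, vCPUs 58≥19 — dominates D.
Others (C) are each worse than D on at least one objective.

A, B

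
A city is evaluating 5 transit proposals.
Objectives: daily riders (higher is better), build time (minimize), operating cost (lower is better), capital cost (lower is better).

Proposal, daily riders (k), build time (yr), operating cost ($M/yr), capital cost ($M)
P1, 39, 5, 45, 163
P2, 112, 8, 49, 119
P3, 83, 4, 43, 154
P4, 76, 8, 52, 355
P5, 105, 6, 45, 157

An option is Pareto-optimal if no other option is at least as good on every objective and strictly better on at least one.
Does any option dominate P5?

No

P1: worse on daily riders (39 vs 105).
P2: worse on build time (8 vs 6).
P3: worse on daily riders (83 vs 105).
P4: worse on daily riders (76 vs 105).
No option is at least as good as P5 on every objective and strictly better on one.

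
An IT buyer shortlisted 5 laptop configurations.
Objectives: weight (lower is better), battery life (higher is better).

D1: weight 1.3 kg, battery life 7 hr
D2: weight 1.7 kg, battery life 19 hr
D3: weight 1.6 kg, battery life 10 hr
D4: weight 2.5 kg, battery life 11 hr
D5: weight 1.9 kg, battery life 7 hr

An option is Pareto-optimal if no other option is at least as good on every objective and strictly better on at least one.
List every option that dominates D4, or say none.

D2: weight 1.7≤2.5, battery life 19≥11 — dominates D4.
Others (D1, D3, D5) are each worse than D4 on at least one objective.

D2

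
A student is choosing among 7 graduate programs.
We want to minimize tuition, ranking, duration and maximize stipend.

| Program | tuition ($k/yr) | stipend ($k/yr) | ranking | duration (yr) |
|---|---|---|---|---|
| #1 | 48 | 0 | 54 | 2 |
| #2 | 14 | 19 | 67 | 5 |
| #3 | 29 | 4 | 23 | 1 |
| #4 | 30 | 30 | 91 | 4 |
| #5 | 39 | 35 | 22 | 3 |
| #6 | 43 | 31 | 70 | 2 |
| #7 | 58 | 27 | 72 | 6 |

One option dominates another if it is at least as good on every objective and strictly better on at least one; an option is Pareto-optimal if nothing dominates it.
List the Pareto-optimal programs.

#2, #3, #4, #5, #6

#1: dominated by #3 (tuition 29≤48, stipend 4≥0, ranking 23≤54, duration 1≤2).
#2: not dominated (best tuition).
#3: not dominated (best duration).
#4: not dominated.
#5: not dominated (best stipend).
#6: not dominated.
#7: dominated by #5 (tuition 39≤58, stipend 35≥27, ranking 22≤72, duration 3≤6).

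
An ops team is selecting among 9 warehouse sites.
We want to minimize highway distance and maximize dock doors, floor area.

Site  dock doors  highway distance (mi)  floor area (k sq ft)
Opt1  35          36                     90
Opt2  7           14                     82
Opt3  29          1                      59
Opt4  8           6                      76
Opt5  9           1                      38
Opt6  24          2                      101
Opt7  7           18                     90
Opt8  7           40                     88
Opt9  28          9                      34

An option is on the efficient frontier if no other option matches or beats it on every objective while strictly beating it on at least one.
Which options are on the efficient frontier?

Opt1: not dominated (best dock doors).
Opt2: dominated by Opt6 (dock doors 24≥7, highway distance 2≤14, floor area 101≥82).
Opt3: not dominated.
Opt4: dominated by Opt6 (dock doors 24≥8, highway distance 2≤6, floor area 101≥76).
Opt5: dominated by Opt3 (dock doors 29≥9, highway distance 1≤1, floor area 59≥38).
Opt6: not dominated (best floor area).
Opt7: dominated by Opt6 (dock doors 24≥7, highway distance 2≤18, floor area 101≥90).
Opt8: dominated by Opt1 (dock doors 35≥7, highway distance 36≤40, floor area 90≥88).
Opt9: dominated by Opt3 (dock doors 29≥28, highway distance 1≤9, floor area 59≥34).

Opt1, Opt3, Opt6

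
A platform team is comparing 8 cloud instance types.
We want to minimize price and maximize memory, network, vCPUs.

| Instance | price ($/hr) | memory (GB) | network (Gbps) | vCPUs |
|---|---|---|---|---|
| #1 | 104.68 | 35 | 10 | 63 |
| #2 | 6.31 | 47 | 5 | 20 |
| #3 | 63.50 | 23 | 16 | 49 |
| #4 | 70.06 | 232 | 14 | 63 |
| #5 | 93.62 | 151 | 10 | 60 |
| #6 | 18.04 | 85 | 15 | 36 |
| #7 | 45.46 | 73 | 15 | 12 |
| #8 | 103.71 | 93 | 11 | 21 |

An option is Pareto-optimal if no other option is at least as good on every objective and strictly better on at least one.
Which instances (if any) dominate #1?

#4

#4: price 70.06≤104.68, memory 232≥35, network 14≥10, vCPUs 63≥63 — dominates #1.
Others (#2, #3, #5, #6, #7, #8) are each worse than #1 on at least one objective.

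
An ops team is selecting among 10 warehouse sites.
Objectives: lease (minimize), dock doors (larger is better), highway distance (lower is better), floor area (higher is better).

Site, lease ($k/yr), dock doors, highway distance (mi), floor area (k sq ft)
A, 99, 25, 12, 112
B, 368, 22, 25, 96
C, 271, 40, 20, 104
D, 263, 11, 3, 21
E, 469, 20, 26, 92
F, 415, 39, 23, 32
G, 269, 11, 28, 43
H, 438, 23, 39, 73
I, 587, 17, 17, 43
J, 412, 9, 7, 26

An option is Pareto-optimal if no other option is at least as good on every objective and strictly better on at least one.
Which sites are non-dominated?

A, C, D, J

A: not dominated (best lease).
B: dominated by A (lease 99≤368, dock doors 25≥22, highway distance 12≤25, floor area 112≥96).
C: not dominated (best dock doors).
D: not dominated (best highway distance).
E: dominated by A (lease 99≤469, dock doors 25≥20, highway distance 12≤26, floor area 112≥92).
F: dominated by C (lease 271≤415, dock doors 40≥39, highway distance 20≤23, floor area 104≥32).
G: dominated by A (lease 99≤269, dock doors 25≥11, highway distance 12≤28, floor area 112≥43).
H: dominated by A (lease 99≤438, dock doors 25≥23, highway distance 12≤39, floor area 112≥73).
I: dominated by A (lease 99≤587, dock doors 25≥17, highway distance 12≤17, floor area 112≥43).
J: not dominated.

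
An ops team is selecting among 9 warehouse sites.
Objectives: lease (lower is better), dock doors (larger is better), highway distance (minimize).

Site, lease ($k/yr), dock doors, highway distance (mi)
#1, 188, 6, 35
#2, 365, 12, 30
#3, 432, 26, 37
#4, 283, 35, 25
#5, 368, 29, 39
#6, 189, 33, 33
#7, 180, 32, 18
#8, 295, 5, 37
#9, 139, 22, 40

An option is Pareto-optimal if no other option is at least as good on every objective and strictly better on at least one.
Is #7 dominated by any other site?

No

#1: worse on lease (188 vs 180).
#2: worse on lease (365 vs 180).
#3: worse on lease (432 vs 180).
#4: worse on lease (283 vs 180).
#5: worse on lease (368 vs 180).
#6: worse on lease (189 vs 180).
#8: worse on lease (295 vs 180).
#9: worse on dock doors (22 vs 32).
No option is at least as good as #7 on every objective and strictly better on one.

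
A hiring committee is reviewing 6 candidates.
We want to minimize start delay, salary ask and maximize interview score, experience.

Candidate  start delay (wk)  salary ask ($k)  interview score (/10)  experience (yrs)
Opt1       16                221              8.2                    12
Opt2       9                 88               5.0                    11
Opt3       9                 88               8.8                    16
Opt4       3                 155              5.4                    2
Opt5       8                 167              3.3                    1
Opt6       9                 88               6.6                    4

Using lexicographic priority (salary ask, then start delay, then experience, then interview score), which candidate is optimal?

Opt3

First minimize salary ask: best is 88, kept {Opt2, Opt3, Opt6}.
Then minimize start delay: best is 9, kept {Opt2, Opt3, Opt6}.
Then maximize experience: best is 16, kept {Opt3}.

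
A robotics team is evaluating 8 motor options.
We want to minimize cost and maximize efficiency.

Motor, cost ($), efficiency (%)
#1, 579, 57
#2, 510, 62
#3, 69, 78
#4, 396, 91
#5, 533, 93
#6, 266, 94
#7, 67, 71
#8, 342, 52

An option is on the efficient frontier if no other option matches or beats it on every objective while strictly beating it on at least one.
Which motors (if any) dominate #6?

none

#1: worse on cost (579 vs 266).
#2: worse on cost (510 vs 266).
#3: worse on efficiency (78 vs 94).
#4: worse on cost (396 vs 266).
#5: worse on cost (533 vs 266).
#7: worse on efficiency (71 vs 94).
#8: worse on cost (342 vs 266).
No option dominates #6.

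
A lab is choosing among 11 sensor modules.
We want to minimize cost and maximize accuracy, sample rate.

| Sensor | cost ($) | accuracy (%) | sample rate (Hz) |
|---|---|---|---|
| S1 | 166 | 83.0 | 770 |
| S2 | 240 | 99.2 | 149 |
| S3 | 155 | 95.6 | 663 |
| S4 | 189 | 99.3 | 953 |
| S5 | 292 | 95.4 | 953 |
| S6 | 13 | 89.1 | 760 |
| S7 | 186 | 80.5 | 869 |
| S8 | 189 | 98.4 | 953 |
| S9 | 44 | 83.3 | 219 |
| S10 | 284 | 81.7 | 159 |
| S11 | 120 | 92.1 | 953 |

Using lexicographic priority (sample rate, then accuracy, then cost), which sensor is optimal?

S4

First maximize sample rate: best is 953, kept {S4, S5, S8, S11}.
Then maximize accuracy: best is 99.3, kept {S4}.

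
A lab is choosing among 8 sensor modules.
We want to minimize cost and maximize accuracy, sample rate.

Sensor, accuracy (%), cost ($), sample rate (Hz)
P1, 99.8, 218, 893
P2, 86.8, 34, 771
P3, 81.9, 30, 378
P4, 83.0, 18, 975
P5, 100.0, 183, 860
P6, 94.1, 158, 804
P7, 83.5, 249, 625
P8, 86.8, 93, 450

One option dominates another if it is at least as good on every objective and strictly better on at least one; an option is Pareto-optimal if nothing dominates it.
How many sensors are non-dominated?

P1: not dominated.
P2: not dominated.
P3: dominated by P4 (accuracy 83.0≥81.9, cost 18≤30, sample rate 975≥378).
P4: not dominated (best cost).
P5: not dominated (best accuracy).
P6: not dominated.
P7: dominated by P1 (accuracy 99.8≥83.5, cost 218≤249, sample rate 893≥625).
P8: dominated by P2 (accuracy 86.8≥86.8, cost 34≤93, sample rate 771≥450).
Pareto-optimal: P1, P2, P4, P5, P6 → 5.

5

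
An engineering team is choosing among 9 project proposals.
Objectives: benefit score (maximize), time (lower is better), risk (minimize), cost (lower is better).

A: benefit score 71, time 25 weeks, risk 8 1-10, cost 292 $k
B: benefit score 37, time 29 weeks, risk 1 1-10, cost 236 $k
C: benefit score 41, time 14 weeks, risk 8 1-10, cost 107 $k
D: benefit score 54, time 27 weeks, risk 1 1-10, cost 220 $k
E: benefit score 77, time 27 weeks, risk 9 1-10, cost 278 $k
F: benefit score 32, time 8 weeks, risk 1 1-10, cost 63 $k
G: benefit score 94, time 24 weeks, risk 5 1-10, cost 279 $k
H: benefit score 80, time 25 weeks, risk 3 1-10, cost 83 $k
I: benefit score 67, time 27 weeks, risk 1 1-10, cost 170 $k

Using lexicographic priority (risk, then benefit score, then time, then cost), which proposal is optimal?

First minimize risk: best is 1, kept {B, D, F, I}.
Then maximize benefit score: best is 67, kept {I}.

I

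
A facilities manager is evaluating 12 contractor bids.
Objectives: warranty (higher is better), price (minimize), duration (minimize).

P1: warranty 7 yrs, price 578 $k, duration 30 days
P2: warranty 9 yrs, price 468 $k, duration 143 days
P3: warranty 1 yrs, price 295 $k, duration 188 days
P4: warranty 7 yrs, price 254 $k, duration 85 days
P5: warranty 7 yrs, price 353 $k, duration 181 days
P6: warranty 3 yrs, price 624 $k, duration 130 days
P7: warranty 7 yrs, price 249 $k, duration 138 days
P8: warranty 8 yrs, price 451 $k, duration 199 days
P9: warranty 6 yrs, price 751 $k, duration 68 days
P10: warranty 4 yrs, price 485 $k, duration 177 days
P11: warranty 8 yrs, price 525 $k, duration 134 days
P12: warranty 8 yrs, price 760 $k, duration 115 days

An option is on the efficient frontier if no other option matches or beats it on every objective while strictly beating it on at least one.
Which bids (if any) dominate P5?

P4, P7

P4: warranty 7≥7, price 254≤353, duration 85≤181 — dominates P5.
P7: warranty 7≥7, price 249≤353, duration 138≤181 — dominates P5.
Others (P1, P2, P3, P6, P8, P9, P10, P11, P12) are each worse than P5 on at least one objective.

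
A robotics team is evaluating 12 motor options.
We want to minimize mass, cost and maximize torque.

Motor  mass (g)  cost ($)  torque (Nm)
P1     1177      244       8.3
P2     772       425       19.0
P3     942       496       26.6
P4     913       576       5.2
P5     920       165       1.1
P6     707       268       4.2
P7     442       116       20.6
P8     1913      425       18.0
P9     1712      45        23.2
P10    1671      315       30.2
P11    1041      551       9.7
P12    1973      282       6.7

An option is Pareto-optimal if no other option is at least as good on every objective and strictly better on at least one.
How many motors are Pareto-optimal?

P1: dominated by P7 (mass 442≤1177, cost 116≤244, torque 20.6≥8.3).
P2: dominated by P7 (mass 442≤772, cost 116≤425, torque 20.6≥19.0).
P3: not dominated.
P4: dominated by P2 (mass 772≤913, cost 425≤576, torque 19.0≥5.2).
P5: dominated by P7 (mass 442≤920, cost 116≤165, torque 20.6≥1.1).
P6: dominated by P7 (mass 442≤707, cost 116≤268, torque 20.6≥4.2).
P7: not dominated (best mass).
P8: dominated by P2 (mass 772≤1913, cost 425≤425, torque 19.0≥18.0).
P9: not dominated (best cost).
P10: not dominated (best torque).
P11: dominated by P2 (mass 772≤1041, cost 425≤551, torque 19.0≥9.7).
P12: dominated by P1 (mass 1177≤1973, cost 244≤282, torque 8.3≥6.7).
Pareto-optimal: P3, P7, P9, P10 → 4.

4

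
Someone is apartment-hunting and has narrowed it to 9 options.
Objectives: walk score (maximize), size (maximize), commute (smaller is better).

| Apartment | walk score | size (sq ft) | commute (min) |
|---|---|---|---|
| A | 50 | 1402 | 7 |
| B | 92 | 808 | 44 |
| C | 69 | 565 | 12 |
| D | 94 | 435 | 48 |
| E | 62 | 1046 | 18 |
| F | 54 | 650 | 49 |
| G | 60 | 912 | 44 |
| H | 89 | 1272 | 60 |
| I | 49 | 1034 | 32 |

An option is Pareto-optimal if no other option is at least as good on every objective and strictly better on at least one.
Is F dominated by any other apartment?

B vs F: walk score 92≥54, size 808≥650, commute 44≤49 — B is at least as good on every objective and strictly better on at least one, so B dominates F.

Yes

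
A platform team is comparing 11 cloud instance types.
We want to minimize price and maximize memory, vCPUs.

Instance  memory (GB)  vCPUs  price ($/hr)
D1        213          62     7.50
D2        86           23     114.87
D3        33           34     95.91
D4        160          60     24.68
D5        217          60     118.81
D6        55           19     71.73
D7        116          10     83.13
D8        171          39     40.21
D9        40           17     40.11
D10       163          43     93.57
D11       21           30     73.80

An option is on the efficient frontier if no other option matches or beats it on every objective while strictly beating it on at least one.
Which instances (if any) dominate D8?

D1

D1: memory 213≥171, vCPUs 62≥39, price 7.50≤40.21 — dominates D8.
Others (D2, D3, D4, D5, D6, D7, D9, D10, D11) are each worse than D8 on at least one objective.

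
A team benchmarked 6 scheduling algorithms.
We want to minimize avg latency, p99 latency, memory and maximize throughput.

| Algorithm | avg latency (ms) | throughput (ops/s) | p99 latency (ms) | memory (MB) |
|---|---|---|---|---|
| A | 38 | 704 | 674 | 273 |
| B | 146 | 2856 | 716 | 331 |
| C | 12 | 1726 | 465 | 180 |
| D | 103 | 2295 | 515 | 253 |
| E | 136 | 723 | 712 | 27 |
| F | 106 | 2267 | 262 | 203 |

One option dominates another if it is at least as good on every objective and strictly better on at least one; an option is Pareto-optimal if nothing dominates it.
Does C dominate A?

Yes

C vs A: avg latency 12≤38, throughput 1726≥704, p99 latency 465≤674, memory 180≤273 — C is at least as good on every objective with at least one strict improvement.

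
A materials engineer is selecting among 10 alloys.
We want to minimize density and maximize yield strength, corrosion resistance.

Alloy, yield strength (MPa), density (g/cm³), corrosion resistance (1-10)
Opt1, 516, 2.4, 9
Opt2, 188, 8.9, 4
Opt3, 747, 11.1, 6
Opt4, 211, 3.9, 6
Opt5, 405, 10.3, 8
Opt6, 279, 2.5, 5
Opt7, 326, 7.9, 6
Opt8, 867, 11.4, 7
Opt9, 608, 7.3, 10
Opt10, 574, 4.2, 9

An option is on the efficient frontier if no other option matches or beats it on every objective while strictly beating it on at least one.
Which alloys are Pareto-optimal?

Opt1: not dominated (best density).
Opt2: dominated by Opt1 (yield strength 516≥188, density 2.4≤8.9, corrosion resistance 9≥4).
Opt3: not dominated.
Opt4: dominated by Opt1 (yield strength 516≥211, density 2.4≤3.9, corrosion resistance 9≥6).
Opt5: dominated by Opt1 (yield strength 516≥405, density 2.4≤10.3, corrosion resistance 9≥8).
Opt6: dominated by Opt1 (yield strength 516≥279, density 2.4≤2.5, corrosion resistance 9≥5).
Opt7: dominated by Opt1 (yield strength 516≥326, density 2.4≤7.9, corrosion resistance 9≥6).
Opt8: not dominated (best yield strength).
Opt9: not dominated (best corrosion resistance).
Opt10: not dominated.

Opt1, Opt3, Opt8, Opt9, Opt10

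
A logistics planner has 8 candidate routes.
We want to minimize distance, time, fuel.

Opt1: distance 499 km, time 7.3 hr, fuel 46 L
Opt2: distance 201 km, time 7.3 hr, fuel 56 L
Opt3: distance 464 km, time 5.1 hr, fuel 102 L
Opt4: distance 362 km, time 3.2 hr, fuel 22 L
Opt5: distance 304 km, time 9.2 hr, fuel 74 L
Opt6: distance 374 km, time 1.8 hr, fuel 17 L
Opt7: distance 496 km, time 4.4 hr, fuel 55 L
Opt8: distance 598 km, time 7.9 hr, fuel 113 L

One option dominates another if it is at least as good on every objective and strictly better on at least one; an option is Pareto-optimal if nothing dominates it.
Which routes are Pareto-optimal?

Opt1: dominated by Opt4 (distance 362≤499, time 3.2≤7.3, fuel 22≤46).
Opt2: not dominated (best distance).
Opt3: dominated by Opt4 (distance 362≤464, time 3.2≤5.1, fuel 22≤102).
Opt4: not dominated.
Opt5: dominated by Opt2 (distance 201≤304, time 7.3≤9.2, fuel 56≤74).
Opt6: not dominated (best time).
Opt7: dominated by Opt4 (distance 362≤496, time 3.2≤4.4, fuel 22≤55).
Opt8: dominated by Opt1 (distance 499≤598, time 7.3≤7.9, fuel 46≤113).

Opt2, Opt4, Opt6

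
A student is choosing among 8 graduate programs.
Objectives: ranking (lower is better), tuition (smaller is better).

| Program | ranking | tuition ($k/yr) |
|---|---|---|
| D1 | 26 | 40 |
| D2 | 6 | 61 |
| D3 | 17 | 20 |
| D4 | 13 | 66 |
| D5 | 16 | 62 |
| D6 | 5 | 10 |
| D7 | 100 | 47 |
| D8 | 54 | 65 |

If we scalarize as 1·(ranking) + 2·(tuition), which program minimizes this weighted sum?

D1: 1·26 + 2·40 = 106
D2: 1·6 + 2·61 = 128
D3: 1·17 + 2·20 = 57
D4: 1·13 + 2·66 = 145
D5: 1·16 + 2·62 = 140
D6: 1·5 + 2·10 = 25
D7: 1·100 + 2·47 = 194
D8: 1·54 + 2·65 = 184
Lowest: D6 at 25.

D6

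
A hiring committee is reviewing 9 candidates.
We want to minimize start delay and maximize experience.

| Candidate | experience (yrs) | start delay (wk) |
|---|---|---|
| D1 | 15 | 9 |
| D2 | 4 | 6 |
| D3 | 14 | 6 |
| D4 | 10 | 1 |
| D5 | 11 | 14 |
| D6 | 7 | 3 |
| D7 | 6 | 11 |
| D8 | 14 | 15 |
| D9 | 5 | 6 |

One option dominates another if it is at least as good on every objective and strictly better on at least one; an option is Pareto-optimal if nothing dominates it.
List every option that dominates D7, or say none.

D1: experience 15≥6, start delay 9≤11 — dominates D7.
D3: experience 14≥6, start delay 6≤11 — dominates D7.
D4: experience 10≥6, start delay 1≤11 — dominates D7.
D6: experience 7≥6, start delay 3≤11 — dominates D7.
Others (D2, D5, D8, D9) are each worse than D7 on at least one objective.

D1, D3, D4, D6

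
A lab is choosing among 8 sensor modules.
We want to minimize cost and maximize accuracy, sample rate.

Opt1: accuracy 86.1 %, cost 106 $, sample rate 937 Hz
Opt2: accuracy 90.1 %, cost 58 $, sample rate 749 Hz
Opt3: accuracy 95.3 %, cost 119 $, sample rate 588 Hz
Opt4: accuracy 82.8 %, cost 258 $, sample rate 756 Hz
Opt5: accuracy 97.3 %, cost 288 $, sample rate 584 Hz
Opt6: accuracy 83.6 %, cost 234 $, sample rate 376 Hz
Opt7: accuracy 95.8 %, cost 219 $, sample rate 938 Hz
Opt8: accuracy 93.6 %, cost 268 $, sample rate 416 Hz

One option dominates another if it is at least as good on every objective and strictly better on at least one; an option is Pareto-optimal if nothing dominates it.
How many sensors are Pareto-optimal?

Opt1: not dominated.
Opt2: not dominated (best cost).
Opt3: not dominated.
Opt4: dominated by Opt1 (accuracy 86.1≥82.8, cost 106≤258, sample rate 937≥756).
Opt5: not dominated (best accuracy).
Opt6: dominated by Opt1 (accuracy 86.1≥83.6, cost 106≤234, sample rate 937≥376).
Opt7: not dominated (best sample rate).
Opt8: dominated by Opt3 (accuracy 95.3≥93.6, cost 119≤268, sample rate 588≥416).
Pareto-optimal: Opt1, Opt2, Opt3, Opt5, Opt7 → 5.

5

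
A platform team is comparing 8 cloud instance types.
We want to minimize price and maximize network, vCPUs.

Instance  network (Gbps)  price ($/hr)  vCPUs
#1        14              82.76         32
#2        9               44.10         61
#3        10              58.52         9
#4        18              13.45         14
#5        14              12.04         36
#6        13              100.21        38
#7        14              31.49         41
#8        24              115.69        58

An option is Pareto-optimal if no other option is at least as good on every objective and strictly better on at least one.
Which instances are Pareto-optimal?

#2, #4, #5, #7, #8

#1: dominated by #5 (network 14≥14, price 12.04≤82.76, vCPUs 36≥32).
#2: not dominated (best vCPUs).
#3: dominated by #4 (network 18≥10, price 13.45≤58.52, vCPUs 14≥9).
#4: not dominated.
#5: not dominated (best price).
#6: dominated by #7 (network 14≥13, price 31.49≤100.21, vCPUs 41≥38).
#7: not dominated.
#8: not dominated (best network).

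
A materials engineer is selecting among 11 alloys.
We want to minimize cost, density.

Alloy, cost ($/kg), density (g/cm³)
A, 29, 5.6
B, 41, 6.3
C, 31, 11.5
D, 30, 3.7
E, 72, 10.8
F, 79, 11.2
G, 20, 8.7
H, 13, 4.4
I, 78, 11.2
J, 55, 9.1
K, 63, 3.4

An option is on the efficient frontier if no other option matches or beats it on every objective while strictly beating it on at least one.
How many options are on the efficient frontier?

A: dominated by H (cost 13≤29, density 4.4≤5.6).
B: dominated by A (cost 29≤41, density 5.6≤6.3).
C: dominated by A (cost 29≤31, density 5.6≤11.5).
D: not dominated.
E: dominated by A (cost 29≤72, density 5.6≤10.8).
F: dominated by A (cost 29≤79, density 5.6≤11.2).
G: dominated by H (cost 13≤20, density 4.4≤8.7).
H: not dominated (best cost).
I: dominated by A (cost 29≤78, density 5.6≤11.2).
J: dominated by A (cost 29≤55, density 5.6≤9.1).
K: not dominated (best density).
Pareto-optimal: D, H, K → 3.

3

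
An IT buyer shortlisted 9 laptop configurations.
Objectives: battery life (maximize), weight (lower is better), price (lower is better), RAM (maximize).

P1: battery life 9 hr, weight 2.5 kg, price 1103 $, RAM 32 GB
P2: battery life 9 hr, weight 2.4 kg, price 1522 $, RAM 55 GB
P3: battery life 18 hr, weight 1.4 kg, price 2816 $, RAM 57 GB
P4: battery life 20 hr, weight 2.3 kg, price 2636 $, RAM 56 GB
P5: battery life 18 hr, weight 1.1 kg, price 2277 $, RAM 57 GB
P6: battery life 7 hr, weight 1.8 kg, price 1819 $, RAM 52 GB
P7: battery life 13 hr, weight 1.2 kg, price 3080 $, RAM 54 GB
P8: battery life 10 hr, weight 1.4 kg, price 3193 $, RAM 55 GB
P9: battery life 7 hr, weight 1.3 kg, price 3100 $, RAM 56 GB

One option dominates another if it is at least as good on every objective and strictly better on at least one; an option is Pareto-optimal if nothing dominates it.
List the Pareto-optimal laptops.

P1: not dominated (best price).
P2: not dominated.
P3: dominated by P5 (battery life 18≥18, weight 1.1≤1.4, price 2277≤2816, RAM 57≥57).
P4: not dominated (best battery life).
P5: not dominated (best weight).
P6: not dominated.
P7: dominated by P5 (battery life 18≥13, weight 1.1≤1.2, price 2277≤3080, RAM 57≥54).
P8: dominated by P3 (battery life 18≥10, weight 1.4≤1.4, price 2816≤3193, RAM 57≥55).
P9: dominated by P5 (battery life 18≥7, weight 1.1≤1.3, price 2277≤3100, RAM 57≥56).

P1, P2, P4, P5, P6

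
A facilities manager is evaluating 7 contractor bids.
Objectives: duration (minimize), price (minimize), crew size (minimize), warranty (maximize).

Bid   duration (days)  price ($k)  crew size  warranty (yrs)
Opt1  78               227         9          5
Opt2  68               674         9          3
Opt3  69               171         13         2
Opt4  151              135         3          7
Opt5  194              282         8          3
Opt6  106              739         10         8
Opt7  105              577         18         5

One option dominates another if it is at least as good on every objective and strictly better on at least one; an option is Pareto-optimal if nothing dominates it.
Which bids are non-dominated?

Opt1: not dominated.
Opt2: not dominated (best duration).
Opt3: not dominated.
Opt4: not dominated (best price).
Opt5: dominated by Opt4 (duration 151≤194, price 135≤282, crew size 3≤8, warranty 7≥3).
Opt6: not dominated (best warranty).
Opt7: dominated by Opt1 (duration 78≤105, price 227≤577, crew size 9≤18, warranty 5≥5).

Opt1, Opt2, Opt3, Opt4, Opt6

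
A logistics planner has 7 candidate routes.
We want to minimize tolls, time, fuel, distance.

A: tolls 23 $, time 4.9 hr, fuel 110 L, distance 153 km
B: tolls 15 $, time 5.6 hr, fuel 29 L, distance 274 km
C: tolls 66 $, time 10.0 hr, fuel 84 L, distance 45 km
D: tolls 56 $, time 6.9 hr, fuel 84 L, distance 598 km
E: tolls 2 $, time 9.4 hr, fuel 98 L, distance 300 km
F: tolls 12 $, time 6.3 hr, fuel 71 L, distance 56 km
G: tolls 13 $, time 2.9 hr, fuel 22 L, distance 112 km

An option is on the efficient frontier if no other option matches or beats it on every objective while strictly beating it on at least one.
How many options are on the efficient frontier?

4

A: dominated by G (tolls 13≤23, time 2.9≤4.9, fuel 22≤110, distance 112≤153).
B: dominated by G (tolls 13≤15, time 2.9≤5.6, fuel 22≤29, distance 112≤274).
C: not dominated (best distance).
D: dominated by B (tolls 15≤56, time 5.6≤6.9, fuel 29≤84, distance 274≤598).
E: not dominated (best tolls).
F: not dominated.
G: not dominated (best time).
Pareto-optimal: C, E, F, G → 4.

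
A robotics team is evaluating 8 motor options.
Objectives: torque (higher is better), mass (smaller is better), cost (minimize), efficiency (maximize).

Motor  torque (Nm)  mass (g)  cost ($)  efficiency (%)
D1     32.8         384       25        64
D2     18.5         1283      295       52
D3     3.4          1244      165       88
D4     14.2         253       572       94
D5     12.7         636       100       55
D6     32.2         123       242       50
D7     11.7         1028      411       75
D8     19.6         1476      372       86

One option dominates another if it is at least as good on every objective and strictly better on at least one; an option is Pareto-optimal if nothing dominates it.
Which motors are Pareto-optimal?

D1, D3, D4, D6, D7, D8

D1: not dominated (best torque).
D2: dominated by D1 (torque 32.8≥18.5, mass 384≤1283, cost 25≤295, efficiency 64≥52).
D3: not dominated.
D4: not dominated (best efficiency).
D5: dominated by D1 (torque 32.8≥12.7, mass 384≤636, cost 25≤100, efficiency 64≥55).
D6: not dominated (best mass).
D7: not dominated.
D8: not dominated.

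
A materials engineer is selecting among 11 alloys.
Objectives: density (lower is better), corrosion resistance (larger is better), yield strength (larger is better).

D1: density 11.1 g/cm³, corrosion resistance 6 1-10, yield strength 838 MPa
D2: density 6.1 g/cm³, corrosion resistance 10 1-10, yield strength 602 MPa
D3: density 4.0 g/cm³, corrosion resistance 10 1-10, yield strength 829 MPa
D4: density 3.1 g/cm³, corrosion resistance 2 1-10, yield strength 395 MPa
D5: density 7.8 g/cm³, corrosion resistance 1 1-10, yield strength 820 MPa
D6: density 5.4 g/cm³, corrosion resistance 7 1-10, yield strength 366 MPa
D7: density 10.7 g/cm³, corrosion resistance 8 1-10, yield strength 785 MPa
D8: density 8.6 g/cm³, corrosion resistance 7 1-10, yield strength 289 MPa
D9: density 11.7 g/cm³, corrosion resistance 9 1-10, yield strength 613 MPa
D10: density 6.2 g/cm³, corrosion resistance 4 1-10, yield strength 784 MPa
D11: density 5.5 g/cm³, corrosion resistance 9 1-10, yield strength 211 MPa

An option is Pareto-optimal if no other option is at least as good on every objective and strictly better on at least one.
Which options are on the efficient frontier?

D1, D3, D4

D1: not dominated (best yield strength).
D2: dominated by D3 (density 4.0≤6.1, corrosion resistance 10≥10, yield strength 829≥602).
D3: not dominated.
D4: not dominated (best density).
D5: dominated by D3 (density 4.0≤7.8, corrosion resistance 10≥1, yield strength 829≥820).
D6: dominated by D3 (density 4.0≤5.4, corrosion resistance 10≥7, yield strength 829≥366).
D7: dominated by D3 (density 4.0≤10.7, corrosion resistance 10≥8, yield strength 829≥785).
D8: dominated by D2 (density 6.1≤8.6, corrosion resistance 10≥7, yield strength 602≥289).
D9: dominated by D3 (density 4.0≤11.7, corrosion resistance 10≥9, yield strength 829≥613).
D10: dominated by D3 (density 4.0≤6.2, corrosion resistance 10≥4, yield strength 829≥784).
D11: dominated by D3 (density 4.0≤5.5, corrosion resistance 10≥9, yield strength 829≥211).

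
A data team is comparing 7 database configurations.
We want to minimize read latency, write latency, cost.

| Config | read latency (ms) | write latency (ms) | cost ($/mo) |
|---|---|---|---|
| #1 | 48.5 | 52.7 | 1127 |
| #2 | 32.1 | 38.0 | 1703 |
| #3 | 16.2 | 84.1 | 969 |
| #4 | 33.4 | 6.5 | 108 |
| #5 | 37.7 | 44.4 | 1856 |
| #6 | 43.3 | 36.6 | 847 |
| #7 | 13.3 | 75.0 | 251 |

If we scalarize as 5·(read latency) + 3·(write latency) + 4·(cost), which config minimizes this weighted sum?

#1: 5·48.5 + 3·52.7 + 4·1127 = 4908.6
#2: 5·32.1 + 3·38.0 + 4·1703 = 7086.5
#3: 5·16.2 + 3·84.1 + 4·969 = 4209.3
#4: 5·33.4 + 3·6.5 + 4·108 = 618.5
#5: 5·37.7 + 3·44.4 + 4·1856 = 7745.7
#6: 5·43.3 + 3·36.6 + 4·847 = 3714.3
#7: 5·13.3 + 3·75.0 + 4·251 = 1295.5
Lowest: #4 at 618.5.

#4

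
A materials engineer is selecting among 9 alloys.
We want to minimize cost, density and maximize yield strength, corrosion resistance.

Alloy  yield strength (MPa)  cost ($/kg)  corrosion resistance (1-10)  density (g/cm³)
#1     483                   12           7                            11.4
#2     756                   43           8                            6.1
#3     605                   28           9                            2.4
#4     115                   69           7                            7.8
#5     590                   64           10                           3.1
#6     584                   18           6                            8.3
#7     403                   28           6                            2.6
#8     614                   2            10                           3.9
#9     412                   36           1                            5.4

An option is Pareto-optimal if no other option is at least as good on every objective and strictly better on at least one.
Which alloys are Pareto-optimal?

#2, #3, #5, #8

#1: dominated by #8 (yield strength 614≥483, cost 2≤12, corrosion resistance 10≥7, density 3.9≤11.4).
#2: not dominated (best yield strength).
#3: not dominated (best density).
#4: dominated by #2 (yield strength 756≥115, cost 43≤69, corrosion resistance 8≥7, density 6.1≤7.8).
#5: not dominated.
#6: dominated by #8 (yield strength 614≥584, cost 2≤18, corrosion resistance 10≥6, density 3.9≤8.3).
#7: dominated by #3 (yield strength 605≥403, cost 28≤28, corrosion resistance 9≥6, density 2.4≤2.6).
#8: not dominated (best cost).
#9: dominated by #3 (yield strength 605≥412, cost 28≤36, corrosion resistance 9≥1, density 2.4≤5.4).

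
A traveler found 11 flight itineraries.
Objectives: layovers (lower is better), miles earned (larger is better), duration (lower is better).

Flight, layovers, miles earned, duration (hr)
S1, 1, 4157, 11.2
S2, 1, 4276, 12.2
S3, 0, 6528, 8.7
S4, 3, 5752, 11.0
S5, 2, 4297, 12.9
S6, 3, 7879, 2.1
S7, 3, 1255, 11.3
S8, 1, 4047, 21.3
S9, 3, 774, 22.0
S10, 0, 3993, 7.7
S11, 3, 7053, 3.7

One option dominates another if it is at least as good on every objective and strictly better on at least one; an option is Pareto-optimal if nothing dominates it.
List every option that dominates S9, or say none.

S1: layovers 1≤3, miles earned 4157≥774, duration 11.2≤22.0 — dominates S9.
S2: layovers 1≤3, miles earned 4276≥774, duration 12.2≤22.0 — dominates S9.
S3: layovers 0≤3, miles earned 6528≥774, duration 8.7≤22.0 — dominates S9.
S4: layovers 3≤3, miles earned 5752≥774, duration 11.0≤22.0 — dominates S9.
S5: layovers 2≤3, miles earned 4297≥774, duration 12.9≤22.0 — dominates S9.
S6: layovers 3≤3, miles earned 7879≥774, duration 2.1≤22.0 — dominates S9.
S7: layovers 3≤3, miles earned 1255≥774, duration 11.3≤22.0 — dominates S9.
S8: layovers 1≤3, miles earned 4047≥774, duration 21.3≤22.0 — dominates S9.
S10: layovers 0≤3, miles earned 3993≥774, duration 7.7≤22.0 — dominates S9.
S11: layovers 3≤3, miles earned 7053≥774, duration 3.7≤22.0 — dominates S9.

S1, S2, S3, S4, S5, S6, S7, S8, S10, S11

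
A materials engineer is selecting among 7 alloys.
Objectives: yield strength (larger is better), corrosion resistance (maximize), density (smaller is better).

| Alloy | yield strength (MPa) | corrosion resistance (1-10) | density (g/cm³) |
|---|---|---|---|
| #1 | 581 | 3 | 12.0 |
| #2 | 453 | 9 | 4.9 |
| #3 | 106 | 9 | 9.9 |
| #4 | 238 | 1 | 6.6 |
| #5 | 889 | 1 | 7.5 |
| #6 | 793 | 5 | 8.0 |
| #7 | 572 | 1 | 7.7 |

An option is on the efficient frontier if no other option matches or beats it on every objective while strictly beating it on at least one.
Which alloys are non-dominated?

#2, #5, #6

#1: dominated by #6 (yield strength 793≥581, corrosion resistance 5≥3, density 8.0≤12.0).
#2: not dominated (best density).
#3: dominated by #2 (yield strength 453≥106, corrosion resistance 9≥9, density 4.9≤9.9).
#4: dominated by #2 (yield strength 453≥238, corrosion resistance 9≥1, density 4.9≤6.6).
#5: not dominated (best yield strength).
#6: not dominated.
#7: dominated by #5 (yield strength 889≥572, corrosion resistance 1≥1, density 7.5≤7.7).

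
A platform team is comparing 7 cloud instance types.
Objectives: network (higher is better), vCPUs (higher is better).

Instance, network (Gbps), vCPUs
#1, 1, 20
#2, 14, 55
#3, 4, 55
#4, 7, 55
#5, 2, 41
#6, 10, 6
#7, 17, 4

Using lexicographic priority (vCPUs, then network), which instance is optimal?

#2

First maximize vCPUs: best is 55, kept {#2, #3, #4}.
Then maximize network: best is 14, kept {#2}.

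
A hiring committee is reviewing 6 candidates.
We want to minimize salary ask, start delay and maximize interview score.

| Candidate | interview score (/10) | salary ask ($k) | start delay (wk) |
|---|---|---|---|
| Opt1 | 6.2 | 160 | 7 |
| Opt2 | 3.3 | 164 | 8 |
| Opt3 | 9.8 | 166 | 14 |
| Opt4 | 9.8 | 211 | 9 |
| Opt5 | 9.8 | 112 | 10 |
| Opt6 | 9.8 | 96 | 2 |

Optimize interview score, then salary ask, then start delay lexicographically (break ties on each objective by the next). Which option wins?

Opt6

First maximize interview score: best is 9.8, kept {Opt3, Opt4, Opt5, Opt6}.
Then minimize salary ask: best is 96, kept {Opt6}.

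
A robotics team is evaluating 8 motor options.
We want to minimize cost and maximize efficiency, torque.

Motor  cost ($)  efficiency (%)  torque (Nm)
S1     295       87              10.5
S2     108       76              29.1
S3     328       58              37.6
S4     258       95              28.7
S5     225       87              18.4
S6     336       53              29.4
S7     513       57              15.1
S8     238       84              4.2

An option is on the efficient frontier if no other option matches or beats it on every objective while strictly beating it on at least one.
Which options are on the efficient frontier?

S1: dominated by S4 (cost 258≤295, efficiency 95≥87, torque 28.7≥10.5).
S2: not dominated (best cost).
S3: not dominated (best torque).
S4: not dominated (best efficiency).
S5: not dominated.
S6: dominated by S3 (cost 328≤336, efficiency 58≥53, torque 37.6≥29.4).
S7: dominated by S2 (cost 108≤513, efficiency 76≥57, torque 29.1≥15.1).
S8: dominated by S5 (cost 225≤238, efficiency 87≥84, torque 18.4≥4.2).

S2, S3, S4, S5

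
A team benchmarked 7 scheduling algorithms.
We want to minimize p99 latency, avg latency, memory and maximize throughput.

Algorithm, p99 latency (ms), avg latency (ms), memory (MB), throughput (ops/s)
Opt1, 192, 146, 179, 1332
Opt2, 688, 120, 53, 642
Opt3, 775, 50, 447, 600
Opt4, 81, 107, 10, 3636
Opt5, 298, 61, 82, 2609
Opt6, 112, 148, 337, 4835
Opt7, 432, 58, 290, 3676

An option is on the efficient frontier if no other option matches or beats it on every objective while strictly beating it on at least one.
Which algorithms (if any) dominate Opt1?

Opt4

Opt4: p99 latency 81≤192, avg latency 107≤146, memory 10≤179, throughput 3636≥1332 — dominates Opt1.
Others (Opt2, Opt3, Opt5, Opt6, Opt7) are each worse than Opt1 on at least one objective.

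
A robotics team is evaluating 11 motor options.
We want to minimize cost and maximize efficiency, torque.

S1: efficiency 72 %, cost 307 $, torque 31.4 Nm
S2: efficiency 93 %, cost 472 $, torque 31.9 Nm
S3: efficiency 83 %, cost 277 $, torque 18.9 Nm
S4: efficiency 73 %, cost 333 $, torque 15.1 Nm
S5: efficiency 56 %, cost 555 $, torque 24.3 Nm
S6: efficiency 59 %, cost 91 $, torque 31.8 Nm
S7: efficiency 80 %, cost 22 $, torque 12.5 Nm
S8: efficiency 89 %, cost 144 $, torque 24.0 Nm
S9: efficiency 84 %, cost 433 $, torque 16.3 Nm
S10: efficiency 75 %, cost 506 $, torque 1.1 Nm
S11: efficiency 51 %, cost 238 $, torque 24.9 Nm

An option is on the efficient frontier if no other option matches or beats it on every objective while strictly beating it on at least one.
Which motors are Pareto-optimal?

S1, S2, S6, S7, S8

S1: not dominated.
S2: not dominated (best efficiency).
S3: dominated by S8 (efficiency 89≥83, cost 144≤277, torque 24.0≥18.9).
S4: dominated by S3 (efficiency 83≥73, cost 277≤333, torque 18.9≥15.1).
S5: dominated by S1 (efficiency 72≥56, cost 307≤555, torque 31.4≥24.3).
S6: not dominated.
S7: not dominated (best cost).
S8: not dominated.
S9: dominated by S8 (efficiency 89≥84, cost 144≤433, torque 24.0≥16.3).
S10: dominated by S2 (efficiency 93≥75, cost 472≤506, torque 31.9≥1.1).
S11: dominated by S6 (efficiency 59≥51, cost 91≤238, torque 31.8≥24.9).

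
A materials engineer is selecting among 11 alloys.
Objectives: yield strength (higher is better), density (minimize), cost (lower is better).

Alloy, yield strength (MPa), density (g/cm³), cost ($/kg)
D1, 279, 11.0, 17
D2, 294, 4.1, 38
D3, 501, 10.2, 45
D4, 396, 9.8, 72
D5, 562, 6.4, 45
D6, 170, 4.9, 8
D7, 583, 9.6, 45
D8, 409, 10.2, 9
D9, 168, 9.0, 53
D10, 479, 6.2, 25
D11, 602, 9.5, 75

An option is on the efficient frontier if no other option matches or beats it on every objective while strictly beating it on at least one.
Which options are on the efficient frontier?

D2, D5, D6, D7, D8, D10, D11

D1: dominated by D8 (yield strength 409≥279, density 10.2≤11.0, cost 9≤17).
D2: not dominated (best density).
D3: dominated by D5 (yield strength 562≥501, density 6.4≤10.2, cost 45≤45).
D4: dominated by D5 (yield strength 562≥396, density 6.4≤9.8, cost 45≤72).
D5: not dominated.
D6: not dominated (best cost).
D7: not dominated.
D8: not dominated.
D9: dominated by D2 (yield strength 294≥168, density 4.1≤9.0, cost 38≤53).
D10: not dominated.
D11: not dominated (best yield strength).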